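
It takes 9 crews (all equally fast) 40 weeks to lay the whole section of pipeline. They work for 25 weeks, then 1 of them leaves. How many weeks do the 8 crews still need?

135/8 weeks

One crew does 1/360 of the job per week.
After 25 weeks with 9 crews, 5/8 is done (3/8 left).
With 8 crews the rate is 8/360 = 1/45, so the rest takes 3/8 ÷ 1/45 = 135/8 weeks.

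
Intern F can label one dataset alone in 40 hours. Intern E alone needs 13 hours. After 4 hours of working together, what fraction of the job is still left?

Combined rate: 1/40 + 1/13 = (13 + 40)/520 = 53/520 per hour.
In 4 hours they complete 4·53/520 = 53/130 of the job.
So 77/130 remains.

77/130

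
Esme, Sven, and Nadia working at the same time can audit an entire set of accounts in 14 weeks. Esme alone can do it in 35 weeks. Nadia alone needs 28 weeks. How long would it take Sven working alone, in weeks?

140 weeks

Combined rate is 1/14 per week.
Known contribution: 1/35 + 1/28 = (4 + 5)/140 = 9/140 per week.
So Sven's rate is 1/14 − 9/140 = 1/140, meaning 140 weeks alone.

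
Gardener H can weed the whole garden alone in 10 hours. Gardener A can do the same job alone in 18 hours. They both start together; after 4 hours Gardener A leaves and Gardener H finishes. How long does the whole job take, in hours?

70/9 hours

In the first 4 hours the combined rate is 7/45, so 28/45 of the job is done, leaving 17/45.
After Gardener A leaves the rate is 1/10 per hour; the remaining 17/45 takes 34/9 hours.
Total = 4 + 34/9 = 70/9 hours.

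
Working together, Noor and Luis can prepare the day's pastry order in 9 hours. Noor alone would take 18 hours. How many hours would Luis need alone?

18 hours

Combined rate is 1/9 per hour.
Known contribution: 1/18 per hour.
So Luis's rate is 1/9 − 1/18 = 1/18, meaning 18 hours alone.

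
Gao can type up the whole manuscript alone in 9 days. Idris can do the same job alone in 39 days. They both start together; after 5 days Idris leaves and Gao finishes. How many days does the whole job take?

In the first 5 days the combined rate is 16/117, so 80/117 of the job is done, leaving 37/117.
After Idris leaves the rate is 1/9 per day; the remaining 37/117 takes 37/13 days.
Total = 5 + 37/13 = 102/13 days.

102/13 days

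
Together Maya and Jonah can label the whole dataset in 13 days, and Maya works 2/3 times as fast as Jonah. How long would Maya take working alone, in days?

65/2 days

Let Jonah's rate be r; then Maya's rate is (2/3)r, so together (2/3 + 1)r = (5/3)r = 1/13.
Thus r = 3/65 per day.
Jonah alone: 65/3 days; Maya alone: 65/2 days.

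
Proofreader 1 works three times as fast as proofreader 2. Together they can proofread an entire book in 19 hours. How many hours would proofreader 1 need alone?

Let proofreader 2's rate be r; then proofreader 1's rate is 3r, so together (3 + 1)r = 4r = 1/19.
Thus r = 1/76 per hour.
Proofreader 2 alone: 76 hours; proofreader 1 alone: 76/3 hours.

76/3 hours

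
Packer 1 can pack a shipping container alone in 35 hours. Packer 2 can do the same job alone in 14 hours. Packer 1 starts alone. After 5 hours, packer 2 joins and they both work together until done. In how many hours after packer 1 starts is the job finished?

In the first 5 hours packer 1 alone does 5/35 = 1/7 of the job, leaving 6/7.
Once everyone is working, combined rate: 1/35 + 1/14 = (2 + 5)/70 = 7/70 = 1/10 per hour.
Remaining 6/7 at 1/10 per hour takes 60/7 hours.
Total from the start = 5 + 60/7 = 95/7 hours.

95/7 hours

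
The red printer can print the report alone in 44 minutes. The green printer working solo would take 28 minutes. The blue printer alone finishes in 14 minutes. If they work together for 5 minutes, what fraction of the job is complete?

Combined rate: 1/44 + 1/28 + 1/14 = (7 + 11 + 22)/308 = 40/308 = 10/77 per minute.
In 5 minutes they complete 5·10/77 = 50/77 of the job.

50/77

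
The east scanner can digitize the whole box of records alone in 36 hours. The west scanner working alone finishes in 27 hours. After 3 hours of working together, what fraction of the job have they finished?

7/36

Combined rate: 1/36 + 1/27 = (3 + 4)/108 = 7/108 per hour.
In 3 hours they complete 3·7/108 = 7/36 of the job.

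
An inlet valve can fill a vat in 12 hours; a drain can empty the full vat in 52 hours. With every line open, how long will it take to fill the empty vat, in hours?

Net rate = 1/12 − 1/52 = (13 − 3)/156 = 10/156 = 5/78 per hour.
Filling time = 1 ÷ (5/78) = 78/5 hours.

78/5 hours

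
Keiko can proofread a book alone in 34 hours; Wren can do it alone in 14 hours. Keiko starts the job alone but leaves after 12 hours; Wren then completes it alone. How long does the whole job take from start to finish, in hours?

358/17 hours

In 12 hours Keiko does 12/34 = 6/17 of the job, leaving 11/17.
Wren works at 1/14 per hour, so finishing takes 11/17 ÷ 1/14 = 154/17 hours.
Total time = 12 + 154/17 = 358/17 hours.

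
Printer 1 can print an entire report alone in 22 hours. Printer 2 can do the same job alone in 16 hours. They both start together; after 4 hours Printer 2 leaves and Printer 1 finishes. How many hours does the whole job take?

33/2 hours

In the first 4 hours the combined rate is 19/176, so 19/44 of the job is done, leaving 25/44.
After Printer 2 leaves the rate is 1/22 per hour; the remaining 25/44 takes 25/2 hours.
Total = 4 + 25/2 = 33/2 hours.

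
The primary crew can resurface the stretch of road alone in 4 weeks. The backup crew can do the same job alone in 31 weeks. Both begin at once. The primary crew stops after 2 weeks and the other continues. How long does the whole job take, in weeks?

31/2 weeks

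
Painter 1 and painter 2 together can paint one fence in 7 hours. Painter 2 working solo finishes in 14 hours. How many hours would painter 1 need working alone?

Combined rate is 1/7 per hour.
Known contribution: 1/14 per hour.
So painter 1's rate is 1/7 − 1/14 = 1/14, meaning 14 hours alone.

14 hours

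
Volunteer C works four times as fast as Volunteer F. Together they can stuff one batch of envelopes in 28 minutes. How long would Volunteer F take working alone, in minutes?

Let Volunteer F's rate be r; then Volunteer C's rate is 4r, so together (4 + 1)r = 5r = 1/28.
Thus r = 1/140 per minute.
Volunteer F alone: 140 minutes; Volunteer C alone: 35 minutes.

140 minutes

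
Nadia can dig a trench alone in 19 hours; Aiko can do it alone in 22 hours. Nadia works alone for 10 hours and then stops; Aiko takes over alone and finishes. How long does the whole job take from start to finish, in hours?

In 10 hours Nadia does 10/19 of the job, leaving 9/19.
Aiko works at 1/22 per hour, so finishing takes 9/19 ÷ 1/22 = 198/19 hours.
Total time = 10 + 198/19 = 388/19 hours.

388/19 hours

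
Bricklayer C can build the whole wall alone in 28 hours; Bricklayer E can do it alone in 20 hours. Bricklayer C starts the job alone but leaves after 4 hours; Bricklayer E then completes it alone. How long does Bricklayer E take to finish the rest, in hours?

120/7 hours

In 4 hours Bricklayer C does 4/28 = 1/7 of the job, leaving 6/7.
Bricklayer E works at 1/20 per hour, so finishing takes 6/7 ÷ 1/20 = 120/7 hours.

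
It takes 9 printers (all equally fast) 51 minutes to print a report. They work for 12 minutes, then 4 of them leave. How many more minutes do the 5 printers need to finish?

One printer does 1/459 of the job per minute.
After 12 minutes with 9 printers, 4/17 is done (13/17 left).
With 5 printers the rate is 5/459, so the rest takes 13/17 ÷ 5/459 = 351/5 minutes.

351/5 minutes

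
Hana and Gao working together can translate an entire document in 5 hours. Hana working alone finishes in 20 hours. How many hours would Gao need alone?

20/3 hours

Combined rate is 1/5 per hour.
Known contribution: 1/20 per hour.
So Gao's rate is 1/5 − 1/20 = 3/20, meaning 20/3 hours alone.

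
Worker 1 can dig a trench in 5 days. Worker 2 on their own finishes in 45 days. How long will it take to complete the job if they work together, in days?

9/2 days

Combined rate: 1/5 + 1/45 = (9 + 1)/45 = 10/45 = 2/9 per day.
Time = 1 ÷ (2/9) = 9/2 days.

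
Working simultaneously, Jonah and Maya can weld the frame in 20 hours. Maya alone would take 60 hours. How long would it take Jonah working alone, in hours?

Combined rate is 1/20 per hour.
Known contribution: 1/60 per hour.
So Jonah's rate is 1/20 − 1/60 = 1/30, meaning 30 hours alone.

30 hours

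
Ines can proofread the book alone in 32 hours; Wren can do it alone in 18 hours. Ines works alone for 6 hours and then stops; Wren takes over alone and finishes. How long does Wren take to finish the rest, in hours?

117/8 hours

In 6 hours Ines does 6/32 = 3/16 of the job, leaving 13/16.
Wren works at 1/18 per hour, so finishing takes 13/16 ÷ 1/18 = 117/8 hours.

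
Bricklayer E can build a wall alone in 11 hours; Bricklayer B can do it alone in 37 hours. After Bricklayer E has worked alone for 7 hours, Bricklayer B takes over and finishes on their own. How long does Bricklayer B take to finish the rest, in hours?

In 7 hours Bricklayer E does 7/11 of the job, leaving 4/11.
Bricklayer B works at 1/37 per hour, so finishing takes 4/11 ÷ 1/37 = 148/11 hours.

148/11 hours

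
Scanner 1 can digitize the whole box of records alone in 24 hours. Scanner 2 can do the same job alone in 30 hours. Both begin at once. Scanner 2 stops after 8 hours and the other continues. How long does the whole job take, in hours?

88/5 hours

In the first 8 hours the combined rate is 3/40, so 3/5 of the job is done, leaving 2/5.
After Scanner 2 leaves the rate is 1/24 per hour; the remaining 2/5 takes 48/5 hours.
Total = 8 + 48/5 = 88/5 hours.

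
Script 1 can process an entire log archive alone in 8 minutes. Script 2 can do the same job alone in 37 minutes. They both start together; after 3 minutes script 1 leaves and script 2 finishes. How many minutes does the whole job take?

In the first 3 minutes the combined rate is 45/296, so 135/296 of the job is done, leaving 161/296.
After script 1 leaves the rate is 1/37 per minute; the remaining 161/296 takes 161/8 minutes.
Total = 3 + 161/8 = 185/8 minutes.

185/8 minutes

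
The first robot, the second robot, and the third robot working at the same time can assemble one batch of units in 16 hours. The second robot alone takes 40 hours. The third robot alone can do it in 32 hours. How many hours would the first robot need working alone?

160 hours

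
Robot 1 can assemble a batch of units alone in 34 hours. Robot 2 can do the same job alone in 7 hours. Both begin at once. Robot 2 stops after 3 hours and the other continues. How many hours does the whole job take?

In the first 3 hours the combined rate is 41/238, so 123/238 of the job is done, leaving 115/238.
After robot 2 leaves the rate is 1/34 per hour; the remaining 115/238 takes 115/7 hours.
Total = 3 + 115/7 = 136/7 hours.

136/7 hours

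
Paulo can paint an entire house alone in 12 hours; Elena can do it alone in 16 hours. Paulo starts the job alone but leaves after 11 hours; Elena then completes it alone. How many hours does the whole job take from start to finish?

In 11 hours Paulo does 11/12 of the job, leaving 1/12.
Elena works at 1/16 per hour, so finishing takes 1/12 ÷ 1/16 = 4/3 hours.
Total time = 11 + 4/3 = 37/3 hours.

37/3 hours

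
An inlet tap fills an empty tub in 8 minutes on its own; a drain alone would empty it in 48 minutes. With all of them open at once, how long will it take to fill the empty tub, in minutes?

48/5 minutes

Net rate = 1/8 − 1/48 = (6 − 1)/48 = 5/48 per minute.
Filling time = 1 ÷ (5/48) = 48/5 minutes.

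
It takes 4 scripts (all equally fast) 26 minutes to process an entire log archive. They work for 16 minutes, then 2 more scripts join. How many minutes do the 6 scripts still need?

One script does 1/104 of the job per minute.
After 16 minutes with 4 scripts, 8/13 is done (5/13 left).
With 6 scripts the rate is 6/104 = 3/52, so the rest takes 5/13 ÷ 3/52 = 20/3 minutes.

20/3 minutes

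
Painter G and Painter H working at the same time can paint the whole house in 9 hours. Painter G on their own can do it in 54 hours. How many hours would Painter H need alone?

Combined rate is 1/9 per hour.
Known contribution: 1/54 per hour.
So Painter H's rate is 1/9 − 1/54 = 5/54, meaning 54/5 hours alone.

54/5 hours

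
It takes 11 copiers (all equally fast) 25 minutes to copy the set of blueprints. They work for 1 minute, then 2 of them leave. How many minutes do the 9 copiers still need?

One copier does 1/275 of the job per minute.
After 1 minute with 11 copiers, 1/25 is done (24/25 left).
With 9 copiers the rate is 9/275, so the rest takes 24/25 ÷ 9/275 = 88/3 minutes.

88/3 minutes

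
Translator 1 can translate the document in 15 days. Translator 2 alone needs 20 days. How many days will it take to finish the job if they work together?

60/7 days

Combined rate: 1/15 + 1/20 = (4 + 3)/60 = 7/60 per day.
Time = 1 ÷ (7/60) = 60/7 days.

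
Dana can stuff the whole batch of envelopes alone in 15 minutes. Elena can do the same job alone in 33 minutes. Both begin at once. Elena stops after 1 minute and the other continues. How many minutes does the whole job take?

160/11 minutes

In the first 1 minute the combined rate is 16/165, so 16/165 of the job is done, leaving 149/165.
After Elena leaves the rate is 1/15 per minute; the remaining 149/165 takes 149/11 minutes.
Total = 1 + 149/11 = 160/11 minutes.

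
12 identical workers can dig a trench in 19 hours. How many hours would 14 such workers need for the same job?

Total work is 12·19 = 228 worker-hours.
With 14 workers: 228/14 = 114/7 hours.

114/7 hours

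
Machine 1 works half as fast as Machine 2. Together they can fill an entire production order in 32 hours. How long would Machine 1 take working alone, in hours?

96 hours

Let Machine 2's rate be r; then Machine 1's rate is (1/2)r, so together (1/2 + 1)r = (3/2)r = 1/32.
Thus r = 1/48 per hour.
Machine 2 alone: 48 hours; Machine 1 alone: 96 hours.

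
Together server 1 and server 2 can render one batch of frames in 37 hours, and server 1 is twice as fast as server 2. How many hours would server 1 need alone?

111/2 hours

Let server 2's rate be r; then server 1's rate is 2r, so together (2 + 1)r = 3r = 1/37.
Thus r = 1/111 per hour.
Server 2 alone: 111 hours; server 1 alone: 111/2 hours.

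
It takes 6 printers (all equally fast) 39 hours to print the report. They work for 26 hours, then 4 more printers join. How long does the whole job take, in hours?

One printer does 1/234 of the job per hour.
After 26 hours with 6 printers, 2/3 is done (1/3 left).
With 10 printers the rate is 10/234 = 5/117, so the rest takes 1/3 ÷ 5/117 = 39/5 hours.
Total = 26 + 39/5 = 169/5 hours.

169/5 hours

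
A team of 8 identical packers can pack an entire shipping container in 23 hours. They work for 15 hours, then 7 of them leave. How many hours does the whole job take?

79 hours

One packer does 1/184 of the job per hour.
After 15 hours with 8 packers, 15/23 is done (8/23 left).
With 1 packer the rate is 1/184, so the rest takes 8/23 ÷ 1/184 = 64 hours.
Total = 15 + 64 = 79 hours.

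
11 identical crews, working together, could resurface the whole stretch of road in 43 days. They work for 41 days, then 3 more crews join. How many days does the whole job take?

One crew does 1/473 of the job per day.
After 41 days with 11 crews, 41/43 is done (2/43 left).
With 14 crews the rate is 14/473, so the rest takes 2/43 ÷ 14/473 = 11/7 days.
Total = 41 + 11/7 = 298/7 days.

298/7 days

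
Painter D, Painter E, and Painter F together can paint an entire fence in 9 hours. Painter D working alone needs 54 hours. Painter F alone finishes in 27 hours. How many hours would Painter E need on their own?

18 hours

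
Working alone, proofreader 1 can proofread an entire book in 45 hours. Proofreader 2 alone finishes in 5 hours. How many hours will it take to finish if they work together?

9/2 hours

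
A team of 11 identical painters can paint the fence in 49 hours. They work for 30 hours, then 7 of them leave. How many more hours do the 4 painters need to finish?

One painter does 1/539 of the job per hour.
After 30 hours with 11 painters, 30/49 is done (19/49 left).
With 4 painters the rate is 4/539, so the rest takes 19/49 ÷ 4/539 = 209/4 hours.

209/4 hours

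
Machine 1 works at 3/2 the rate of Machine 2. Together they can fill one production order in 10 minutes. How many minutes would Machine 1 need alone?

50/3 minutes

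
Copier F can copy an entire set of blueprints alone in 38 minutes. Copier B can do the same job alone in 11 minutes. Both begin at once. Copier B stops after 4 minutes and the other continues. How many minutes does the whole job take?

266/11 minutes

In the first 4 minutes the combined rate is 49/418, so 98/209 of the job is done, leaving 111/209.
After Copier B leaves the rate is 1/38 per minute; the remaining 111/209 takes 222/11 minutes.
Total = 4 + 222/11 = 266/11 minutes.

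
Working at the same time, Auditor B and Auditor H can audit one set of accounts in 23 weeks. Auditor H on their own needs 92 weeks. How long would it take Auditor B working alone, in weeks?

92/3 weeks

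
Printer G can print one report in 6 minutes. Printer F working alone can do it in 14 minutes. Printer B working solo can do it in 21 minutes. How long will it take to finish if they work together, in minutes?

Combined rate: 1/6 + 1/14 + 1/21 = (7 + 3 + 2)/42 = 12/42 = 2/7 per minute.
Time = 1 ÷ (2/7) = 7/2 minutes.

7/2 minutes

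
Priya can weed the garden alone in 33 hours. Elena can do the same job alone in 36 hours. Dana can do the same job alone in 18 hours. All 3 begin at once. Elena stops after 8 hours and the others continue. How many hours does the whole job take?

In the first 8 hours the combined rate is 5/44, so 10/11 of the job is done, leaving 1/11.
After Elena leaves the rate is 17/198 per hour; the remaining 1/11 takes 18/17 hours.
Total = 8 + 18/17 = 154/17 hours.

154/17 hours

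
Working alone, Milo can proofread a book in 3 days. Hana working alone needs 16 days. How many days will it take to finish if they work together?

Combined rate: 1/3 + 1/16 = (16 + 3)/48 = 19/48 per day.
Time = 1 ÷ (19/48) = 48/19 days.

48/19 days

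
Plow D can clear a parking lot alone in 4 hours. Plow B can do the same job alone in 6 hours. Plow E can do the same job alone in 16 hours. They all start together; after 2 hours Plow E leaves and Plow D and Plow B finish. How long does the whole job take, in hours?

21/10 hours

In the first 2 hours the combined rate is 23/48, so 23/24 of the job is done, leaving 1/24.
After Plow E leaves the rate is 5/12 per hour; the remaining 1/24 takes 1/10 hours.
Total = 2 + 1/10 = 21/10 hours.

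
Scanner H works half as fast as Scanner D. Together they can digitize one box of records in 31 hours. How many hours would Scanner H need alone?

93 hours

Let Scanner D's rate be r; then Scanner H's rate is (1/2)r, so together (1/2 + 1)r = (3/2)r = 1/31.
Thus r = 2/93 per hour.
Scanner D alone: 93/2 hours; Scanner H alone: 93 hours.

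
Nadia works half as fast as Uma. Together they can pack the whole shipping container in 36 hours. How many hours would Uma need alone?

Let Uma's rate be r; then Nadia's rate is (1/2)r, so together (1/2 + 1)r = (3/2)r = 1/36.
Thus r = 1/54 per hour.
Uma alone: 54 hours; Nadia alone: 108 hours.

54 hours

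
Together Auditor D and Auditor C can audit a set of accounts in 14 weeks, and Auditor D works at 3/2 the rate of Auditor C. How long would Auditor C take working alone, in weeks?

Let Auditor C's rate be r; then Auditor D's rate is (3/2)r, so together (3/2 + 1)r = (5/2)r = 1/14.
Thus r = 1/35 per week.
Auditor C alone: 35 weeks; Auditor D alone: 70/3 weeks.

35 weeks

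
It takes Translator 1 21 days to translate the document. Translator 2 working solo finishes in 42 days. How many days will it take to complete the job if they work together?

Combined rate: 1/21 + 1/42 = (2 + 1)/42 = 3/42 = 1/14 per day.
Time = 1 ÷ (1/14) = 14 days.

14 days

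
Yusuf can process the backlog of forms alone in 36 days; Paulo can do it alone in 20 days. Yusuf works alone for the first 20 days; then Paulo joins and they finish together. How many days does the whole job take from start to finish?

180/7 days

In 20 days Yusuf does 20/36 = 5/9 of the job, leaving 4/9.
Yusuf and Paulo together work at 7/90 per day, so finishing takes 4/9 ÷ 7/90 = 40/7 days.
Total time = 20 + 40/7 = 180/7 days.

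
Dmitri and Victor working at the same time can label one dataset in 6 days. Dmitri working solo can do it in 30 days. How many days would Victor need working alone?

15/2 days

Combined rate is 1/6 per day.
Known contribution: 1/30 per day.
So Victor's rate is 1/6 − 1/30 = 2/15, meaning 15/2 days alone.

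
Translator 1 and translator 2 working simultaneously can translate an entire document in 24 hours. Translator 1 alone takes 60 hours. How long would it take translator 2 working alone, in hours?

40 hours

Combined rate is 1/24 per hour.
Known contribution: 1/60 per hour.
So translator 2's rate is 1/24 − 1/60 = 1/40, meaning 40 hours alone.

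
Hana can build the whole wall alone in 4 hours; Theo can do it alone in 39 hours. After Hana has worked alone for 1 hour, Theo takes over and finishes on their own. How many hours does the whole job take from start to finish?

In 1 hour Hana does 1/4 of the job, leaving 3/4.
Theo works at 1/39 per hour, so finishing takes 3/4 ÷ 1/39 = 117/4 hours.
Total time = 1 + 117/4 = 121/4 hours.

121/4 hours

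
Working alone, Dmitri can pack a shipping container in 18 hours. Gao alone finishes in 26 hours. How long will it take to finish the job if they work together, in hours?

117/11 hours

Combined rate: 1/18 + 1/26 = (13 + 9)/234 = 22/234 = 11/117 per hour.
Time = 1 ÷ (11/117) = 117/11 hours.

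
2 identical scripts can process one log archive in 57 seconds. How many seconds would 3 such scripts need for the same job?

38 seconds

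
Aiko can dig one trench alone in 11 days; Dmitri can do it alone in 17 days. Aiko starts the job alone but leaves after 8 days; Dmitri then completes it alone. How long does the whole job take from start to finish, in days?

139/11 days

In 8 days Aiko does 8/11 of the job, leaving 3/11.
Dmitri works at 1/17 per day, so finishing takes 3/11 ÷ 1/17 = 51/11 days.
Total time = 8 + 51/11 = 139/11 days.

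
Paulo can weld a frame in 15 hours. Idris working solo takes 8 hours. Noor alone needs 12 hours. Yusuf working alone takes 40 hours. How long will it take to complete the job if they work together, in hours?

10/3 hours

Combined rate: 1/15 + 1/8 + 1/12 + 1/40 = (8 + 15 + 10 + 3)/120 = 36/120 = 3/10 per hour.
Time = 1 ÷ (3/10) = 10/3 hours.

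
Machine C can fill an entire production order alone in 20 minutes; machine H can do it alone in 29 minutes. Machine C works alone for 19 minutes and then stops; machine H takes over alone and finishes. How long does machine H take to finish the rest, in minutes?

29/20 minutes

In 19 minutes machine C does 19/20 of the job, leaving 1/20.
Machine H works at 1/29 per minute, so finishing takes 1/20 ÷ 1/29 = 29/20 minutes.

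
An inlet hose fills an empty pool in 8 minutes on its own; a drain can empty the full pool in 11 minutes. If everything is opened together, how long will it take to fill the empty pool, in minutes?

Net rate = 1/8 − 1/11 = (11 − 8)/88 = 3/88 per minute.
Filling time = 1 ÷ (3/88) = 88/3 minutes.

88/3 minutes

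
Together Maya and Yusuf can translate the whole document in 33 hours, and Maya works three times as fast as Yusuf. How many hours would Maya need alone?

44 hours

Let Yusuf's rate be r; then Maya's rate is 3r, so together (3 + 1)r = 4r = 1/33.
Thus r = 1/132 per hour.
Yusuf alone: 132 hours; Maya alone: 44 hours.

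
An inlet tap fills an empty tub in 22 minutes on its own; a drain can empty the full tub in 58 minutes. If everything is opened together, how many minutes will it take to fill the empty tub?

Net rate = 1/22 − 1/58 = (29 − 11)/638 = 18/638 = 9/319 per minute.
Filling time = 1 ÷ (9/319) = 319/9 minutes.

319/9 minutes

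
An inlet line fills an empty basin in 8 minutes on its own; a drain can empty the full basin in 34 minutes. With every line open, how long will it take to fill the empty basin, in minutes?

136/13 minutes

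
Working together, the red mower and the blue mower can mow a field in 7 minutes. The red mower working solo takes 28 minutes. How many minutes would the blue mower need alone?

Combined rate is 1/7 per minute.
Known contribution: 1/28 per minute.
So the blue mower's rate is 1/7 − 1/28 = 3/28, meaning 28/3 minutes alone.

28/3 minutes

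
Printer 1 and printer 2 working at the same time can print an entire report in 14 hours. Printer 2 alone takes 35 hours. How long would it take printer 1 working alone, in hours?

Combined rate is 1/14 per hour.
Known contribution: 1/35 per hour.
So printer 1's rate is 1/14 − 1/35 = 3/70, meaning 70/3 hours alone.

70/3 hours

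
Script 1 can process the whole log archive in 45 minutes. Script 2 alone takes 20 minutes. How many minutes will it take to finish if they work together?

180/13 minutes

With two workers the combined time is the product over the sum: 45·20/(45+20) = 900/65 = 180/13 minutes.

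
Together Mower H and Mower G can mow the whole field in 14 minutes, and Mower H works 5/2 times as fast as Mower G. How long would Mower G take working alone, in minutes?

Let Mower G's rate be r; then Mower H's rate is (5/2)r, so together (5/2 + 1)r = (7/2)r = 1/14.
Thus r = 1/49 per minute.
Mower G alone: 49 minutes; Mower H alone: 98/5 minutes.

49 minutes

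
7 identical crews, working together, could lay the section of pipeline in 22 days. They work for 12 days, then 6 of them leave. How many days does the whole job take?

One crew does 1/154 of the job per day.
After 12 days with 7 crews, 6/11 is done (5/11 left).
With 1 crew the rate is 1/154, so the rest takes 5/11 ÷ 1/154 = 70 days.
Total = 12 + 70 = 82 days.

82 days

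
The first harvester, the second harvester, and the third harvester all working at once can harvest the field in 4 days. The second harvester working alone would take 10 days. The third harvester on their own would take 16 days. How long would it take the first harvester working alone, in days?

80/7 days

Combined rate is 1/4 per day.
Known contribution: 1/10 + 1/16 = (8 + 5)/80 = 13/80 per day.
So the first harvester's rate is 1/4 − 13/80 = 7/80, meaning 80/7 days alone.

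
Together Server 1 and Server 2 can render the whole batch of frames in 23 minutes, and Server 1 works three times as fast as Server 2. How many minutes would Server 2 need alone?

92 minutes

Let Server 2's rate be r; then Server 1's rate is 3r, so together (3 + 1)r = 4r = 1/23.
Thus r = 1/92 per minute.
Server 2 alone: 92 minutes; Server 1 alone: 92/3 minutes.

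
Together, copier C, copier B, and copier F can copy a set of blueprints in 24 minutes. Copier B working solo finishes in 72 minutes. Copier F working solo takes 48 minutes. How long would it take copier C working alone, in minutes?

Combined rate is 1/24 per minute.
Known contribution: 1/72 + 1/48 = (2 + 3)/144 = 5/144 per minute.
So copier C's rate is 1/24 − 5/144 = 1/144, meaning 144 minutes alone.

144 minutes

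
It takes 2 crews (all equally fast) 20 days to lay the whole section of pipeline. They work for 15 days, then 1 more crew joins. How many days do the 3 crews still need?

One crew does 1/40 of the job per day.
After 15 days with 2 crews, 3/4 is done (1/4 left).
With 3 crews the rate is 3/40, so the rest takes 1/4 ÷ 3/40 = 10/3 days.

10/3 days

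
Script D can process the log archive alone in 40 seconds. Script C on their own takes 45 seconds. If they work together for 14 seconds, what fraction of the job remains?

61/180

Combined rate: 1/40 + 1/45 = (9 + 8)/360 = 17/360 per second.
In 14 seconds they complete 14·17/360 = 119/180 of the job.
So 61/180 remains.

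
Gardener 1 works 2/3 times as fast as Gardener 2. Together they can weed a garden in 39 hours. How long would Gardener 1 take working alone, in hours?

195/2 hours

Let Gardener 2's rate be r; then Gardener 1's rate is (2/3)r, so together (2/3 + 1)r = (5/3)r = 1/39.
Thus r = 1/65 per hour.
Gardener 2 alone: 65 hours; Gardener 1 alone: 195/2 hours.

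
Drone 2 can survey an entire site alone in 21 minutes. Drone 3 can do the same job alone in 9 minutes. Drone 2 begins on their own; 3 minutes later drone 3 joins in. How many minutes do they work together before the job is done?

27/5 minutes

In the first 3 minutes drone 2 alone does 3/21 = 1/7 of the job, leaving 6/7.
Once everyone is working, combined rate: 1/21 + 1/9 = (3 + 7)/63 = 10/63 per minute.
Remaining 6/7 at 10/63 per minute takes 27/5 minutes.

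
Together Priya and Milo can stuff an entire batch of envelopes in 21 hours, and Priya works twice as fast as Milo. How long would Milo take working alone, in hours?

Let Milo's rate be r; then Priya's rate is 2r, so together (2 + 1)r = 3r = 1/21.
Thus r = 1/63 per hour.
Milo alone: 63 hours; Priya alone: 63/2 hours.

63 hours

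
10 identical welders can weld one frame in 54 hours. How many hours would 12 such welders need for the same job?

45 hours

Total work is 10·54 = 540 welder-hours.
With 12 welders: 540/12 = 45 hours.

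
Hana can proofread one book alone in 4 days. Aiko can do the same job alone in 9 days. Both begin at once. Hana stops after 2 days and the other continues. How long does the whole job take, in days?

In the first 2 days the combined rate is 13/36, so 13/18 of the job is done, leaving 5/18.
After Hana leaves the rate is 1/9 per day; the remaining 5/18 takes 5/2 days.
Total = 2 + 5/2 = 9/2 days.

9/2 days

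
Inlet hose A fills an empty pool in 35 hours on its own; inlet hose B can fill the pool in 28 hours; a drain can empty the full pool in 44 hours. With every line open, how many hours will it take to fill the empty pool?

385/16 hours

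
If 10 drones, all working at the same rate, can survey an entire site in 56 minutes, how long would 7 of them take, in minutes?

80 minutes

Total work is 10·56 = 560 drone-minutes.
With 7 drones: 560/7 = 80 minutes.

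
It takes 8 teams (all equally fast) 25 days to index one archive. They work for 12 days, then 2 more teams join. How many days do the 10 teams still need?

One team does 1/200 of the job per day.
After 12 days with 8 teams, 12/25 is done (13/25 left).
With 10 teams the rate is 10/200 = 1/20, so the rest takes 13/25 ÷ 1/20 = 52/5 days.

52/5 days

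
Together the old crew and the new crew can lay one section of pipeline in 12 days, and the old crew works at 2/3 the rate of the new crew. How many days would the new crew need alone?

Let the new crew's rate be r; then the old crew's rate is (2/3)r, so together (2/3 + 1)r = (5/3)r = 1/12.
Thus r = 1/20 per day.
The new crew alone: 20 days; the old crew alone: 30 days.

20 days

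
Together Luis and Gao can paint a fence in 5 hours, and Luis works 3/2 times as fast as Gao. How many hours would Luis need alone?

Let Gao's rate be r; then Luis's rate is (3/2)r, so together (3/2 + 1)r = (5/2)r = 1/5.
Thus r = 2/25 per hour.
Gao alone: 25/2 hours; Luis alone: 25/3 hours.

25/3 hours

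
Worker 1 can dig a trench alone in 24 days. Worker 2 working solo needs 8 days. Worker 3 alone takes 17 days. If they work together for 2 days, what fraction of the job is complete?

23/51

Combined rate: 1/24 + 1/8 + 1/17 = (17 + 51 + 24)/408 = 92/408 = 23/102 per day.
In 2 days they complete 2·23/102 = 23/51 of the job.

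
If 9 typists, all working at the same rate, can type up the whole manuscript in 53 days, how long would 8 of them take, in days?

Total work is 9·53 = 477 typist-days.
With 8 typists: 477/8 days.

477/8 days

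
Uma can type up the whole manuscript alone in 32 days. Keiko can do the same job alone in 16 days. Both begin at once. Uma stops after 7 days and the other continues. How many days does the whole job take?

25/2 days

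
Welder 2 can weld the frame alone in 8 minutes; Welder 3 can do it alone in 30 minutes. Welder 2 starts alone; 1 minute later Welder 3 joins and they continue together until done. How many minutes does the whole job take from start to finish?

In 1 minute Welder 2 does 1/8 of the job, leaving 7/8.
Welder 2 and Welder 3 together work at 19/120 per minute, so finishing takes 7/8 ÷ 19/120 = 105/19 minutes.
Total time = 1 + 105/19 = 124/19 minutes.

124/19 minutes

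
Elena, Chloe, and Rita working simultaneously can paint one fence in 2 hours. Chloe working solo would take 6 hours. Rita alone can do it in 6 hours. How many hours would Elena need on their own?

Combined rate is 1/2 per hour.
Known contribution: 1/6 + 1/6 = (1 + 1)/6 = 2/6 = 1/3 per hour.
So Elena's rate is 1/2 − 1/3 = 1/6, meaning 6 hours alone.

6 hours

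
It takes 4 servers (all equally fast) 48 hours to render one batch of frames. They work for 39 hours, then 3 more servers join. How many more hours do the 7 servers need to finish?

36/7 hours

One server does 1/192 of the job per hour.
After 39 hours with 4 servers, 13/16 is done (3/16 left).
With 7 servers the rate is 7/192, so the rest takes 3/16 ÷ 7/192 = 36/7 hours.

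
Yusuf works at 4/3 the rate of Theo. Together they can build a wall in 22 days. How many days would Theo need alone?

Let Theo's rate be r; then Yusuf's rate is (4/3)r, so together (4/3 + 1)r = (7/3)r = 1/22.
Thus r = 3/154 per day.
Theo alone: 154/3 days; Yusuf alone: 77/2 days.

154/3 days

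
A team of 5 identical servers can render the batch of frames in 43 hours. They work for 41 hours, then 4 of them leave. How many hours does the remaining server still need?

10 hours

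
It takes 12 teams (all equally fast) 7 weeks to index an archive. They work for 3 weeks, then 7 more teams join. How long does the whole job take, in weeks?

One team does 1/84 of the job per week.
After 3 weeks with 12 teams, 3/7 is done (4/7 left).
With 19 teams the rate is 19/84, so the rest takes 4/7 ÷ 19/84 = 48/19 weeks.
Total = 3 + 48/19 = 105/19 weeks.

105/19 weeks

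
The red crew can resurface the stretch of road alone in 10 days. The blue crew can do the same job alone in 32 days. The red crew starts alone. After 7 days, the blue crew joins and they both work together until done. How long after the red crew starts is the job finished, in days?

65/7 days

In the first 7 days the red crew alone does 7/10 of the job, leaving 3/10.
Once everyone is working, combined rate: 1/10 + 1/32 = (16 + 5)/160 = 21/160 per day.
Remaining 3/10 at 21/160 per day takes 16/7 days.
Total from the start = 7 + 16/7 = 65/7 days.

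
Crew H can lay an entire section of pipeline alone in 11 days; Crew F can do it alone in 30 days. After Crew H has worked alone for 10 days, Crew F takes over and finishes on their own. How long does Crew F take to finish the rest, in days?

30/11 days

In 10 days Crew H does 10/11 of the job, leaving 1/11.
Crew F works at 1/30 per day, so finishing takes 1/11 ÷ 1/30 = 30/11 days.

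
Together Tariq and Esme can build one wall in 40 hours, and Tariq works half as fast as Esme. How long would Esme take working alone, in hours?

Let Esme's rate be r; then Tariq's rate is (1/2)r, so together (1/2 + 1)r = (3/2)r = 1/40.
Thus r = 1/60 per hour.
Esme alone: 60 hours; Tariq alone: 120 hours.

60 hours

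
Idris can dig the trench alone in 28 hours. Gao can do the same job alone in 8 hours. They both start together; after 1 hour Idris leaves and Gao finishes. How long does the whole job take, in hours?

54/7 hours

In the first 1 hour the combined rate is 9/56, so 9/56 of the job is done, leaving 47/56.
After Idris leaves the rate is 1/8 per hour; the remaining 47/56 takes 47/7 hours.
Total = 1 + 47/7 = 54/7 hours.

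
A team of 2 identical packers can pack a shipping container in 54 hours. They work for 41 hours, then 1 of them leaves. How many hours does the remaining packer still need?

One packer does 1/108 of the job per hour.
After 41 hours with 2 packers, 41/54 is done (13/54 left).
With 1 packer the rate is 1/108, so the rest takes 13/54 ÷ 1/108 = 26 hours.

26 hours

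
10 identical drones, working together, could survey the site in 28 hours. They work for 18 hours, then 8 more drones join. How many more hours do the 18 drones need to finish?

50/9 hours

One drone does 1/280 of the job per hour.
After 18 hours with 10 drones, 9/14 is done (5/14 left).
With 18 drones the rate is 18/280 = 9/140, so the rest takes 5/14 ÷ 9/140 = 50/9 hours.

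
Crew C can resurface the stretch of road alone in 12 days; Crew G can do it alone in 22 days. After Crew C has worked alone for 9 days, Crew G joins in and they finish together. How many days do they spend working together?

33/17 days

In 9 days Crew C does 9/12 = 3/4 of the job, leaving 1/4.
Crew C and Crew G together work at 17/132 per day, so finishing takes 1/4 ÷ 17/132 = 33/17 days.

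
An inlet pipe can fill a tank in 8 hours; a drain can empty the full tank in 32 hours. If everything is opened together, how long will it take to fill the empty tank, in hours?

Net rate = 1/8 − 1/32 = (4 − 1)/32 = 3/32 per hour.
Filling time = 1 ÷ (3/32) = 32/3 hours.

32/3 hours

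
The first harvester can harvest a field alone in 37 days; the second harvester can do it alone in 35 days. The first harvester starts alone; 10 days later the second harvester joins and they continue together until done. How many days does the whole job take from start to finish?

In 10 days the first harvester does 10/37 of the job, leaving 27/37.
The first harvester and the second harvester together work at 72/1295 per day, so finishing takes 27/37 ÷ 72/1295 = 105/8 days.
Total time = 10 + 105/8 = 185/8 days.

185/8 days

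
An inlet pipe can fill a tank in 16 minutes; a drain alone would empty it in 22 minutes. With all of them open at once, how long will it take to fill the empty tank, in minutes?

176/3 minutes

Net rate = 1/16 − 1/22 = (11 − 8)/176 = 3/176 per minute.
Filling time = 1 ÷ (3/176) = 176/3 minutes.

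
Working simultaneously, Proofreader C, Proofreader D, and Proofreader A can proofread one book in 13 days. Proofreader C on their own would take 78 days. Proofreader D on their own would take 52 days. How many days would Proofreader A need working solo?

156/7 days

Combined rate is 1/13 per day.
Known contribution: 1/78 + 1/52 = (2 + 3)/156 = 5/156 per day.
So Proofreader A's rate is 1/13 − 5/156 = 7/156, meaning 156/7 days alone.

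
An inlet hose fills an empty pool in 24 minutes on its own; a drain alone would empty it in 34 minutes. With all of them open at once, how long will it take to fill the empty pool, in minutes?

408/5 minutes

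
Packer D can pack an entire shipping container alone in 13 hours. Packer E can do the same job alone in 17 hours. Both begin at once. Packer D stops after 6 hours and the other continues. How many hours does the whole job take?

In the first 6 hours the combined rate is 30/221, so 180/221 of the job is done, leaving 41/221.
After packer D leaves the rate is 1/17 per hour; the remaining 41/221 takes 41/13 hours.
Total = 6 + 41/13 = 119/13 hours.

119/13 hours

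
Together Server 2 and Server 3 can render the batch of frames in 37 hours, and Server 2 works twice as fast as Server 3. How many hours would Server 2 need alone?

111/2 hours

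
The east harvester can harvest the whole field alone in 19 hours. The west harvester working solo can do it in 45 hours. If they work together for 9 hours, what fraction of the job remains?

31/95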